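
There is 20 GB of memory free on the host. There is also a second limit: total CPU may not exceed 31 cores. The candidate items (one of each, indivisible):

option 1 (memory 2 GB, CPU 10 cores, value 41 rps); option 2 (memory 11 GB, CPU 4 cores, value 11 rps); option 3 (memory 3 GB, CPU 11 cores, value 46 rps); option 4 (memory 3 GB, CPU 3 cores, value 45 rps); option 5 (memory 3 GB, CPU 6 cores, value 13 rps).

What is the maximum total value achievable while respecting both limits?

Feasible sets respecting both limits:
- option 1+option 3+option 4+option 5: memory 11, CPU 30, value 145
- option 1+option 2+option 3+option 4: memory 19, CPU 28, value 143
- option 1+option 3+option 4: memory 8, CPU 24, value 132
Best: 145 rps.

145 rps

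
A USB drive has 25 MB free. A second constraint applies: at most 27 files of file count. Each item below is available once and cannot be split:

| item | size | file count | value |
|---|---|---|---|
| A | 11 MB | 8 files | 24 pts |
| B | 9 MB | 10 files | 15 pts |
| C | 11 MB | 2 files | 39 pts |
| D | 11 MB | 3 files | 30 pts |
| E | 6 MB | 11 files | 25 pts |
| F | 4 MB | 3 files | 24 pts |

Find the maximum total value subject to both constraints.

Feasible sets respecting both limits:
- C+E+F: size 21, file count 16, value 88
- D+E+F: size 21, file count 17, value 79
- B+C+F: size 24, file count 15, value 78
Best: 88 pts.

88 pts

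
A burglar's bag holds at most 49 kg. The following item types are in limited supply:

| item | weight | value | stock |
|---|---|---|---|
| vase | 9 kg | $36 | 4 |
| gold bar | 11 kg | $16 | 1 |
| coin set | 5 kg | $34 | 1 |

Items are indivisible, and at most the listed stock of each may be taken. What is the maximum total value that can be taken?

$178

Top feasible selections:
- 4×vase + 1×coin set: weight 41, value 178
- 4×vase + 1×gold bar: weight 47, value 160
- 3×vase + 1×gold bar + 1×coin set: weight 43, value 158
Best: $178.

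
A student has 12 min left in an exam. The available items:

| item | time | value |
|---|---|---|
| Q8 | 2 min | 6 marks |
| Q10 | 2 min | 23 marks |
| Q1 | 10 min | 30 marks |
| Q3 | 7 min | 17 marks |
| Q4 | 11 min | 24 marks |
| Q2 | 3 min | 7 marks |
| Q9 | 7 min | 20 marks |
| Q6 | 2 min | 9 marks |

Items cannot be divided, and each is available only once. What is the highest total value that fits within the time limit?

53 marks

This is a 0/1 knapsack; check combinations near the capacity.
- Q10+Q1: time 2+10=12, value 23+30=53
- Q10+Q9+Q6: time 2+7+2=11, value 23+20+9=52
- Q10+Q2+Q9: time 2+3+7=12, value 23+7+20=50
Best: 53 marks.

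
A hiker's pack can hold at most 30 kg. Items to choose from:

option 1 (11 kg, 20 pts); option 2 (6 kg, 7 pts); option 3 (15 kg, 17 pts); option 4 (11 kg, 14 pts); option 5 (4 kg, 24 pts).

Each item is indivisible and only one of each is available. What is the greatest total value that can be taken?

Check high-value combinations within 30 kg:
- option 1+option 3+option 5: weight 11+15+4=30, value 20+17+24=61
- option 1+option 4+option 5: weight 11+11+4=26, value 20+14+24=58
- option 3+option 4+option 5: weight 15+11+4=30, value 17+14+24=55
Best: 61 pts.

61 pts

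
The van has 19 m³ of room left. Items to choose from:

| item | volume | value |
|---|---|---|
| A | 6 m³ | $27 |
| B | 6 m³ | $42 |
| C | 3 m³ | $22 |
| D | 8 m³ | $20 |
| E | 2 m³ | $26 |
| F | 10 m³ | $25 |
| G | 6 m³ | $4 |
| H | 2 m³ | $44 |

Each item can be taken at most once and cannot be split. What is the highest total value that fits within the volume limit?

$161

Check high-value combinations within 19 m³:
- A+B+C+E+H: volume 6+6+3+2+2=19, value 27+42+22+26+44=161
- A+B+E+H: volume 6+6+2+2=16, value 27+42+26+44=139
- B+C+E+G+H: volume 6+3+2+6+2=19, value 42+22+26+4+44=138
Best: $161.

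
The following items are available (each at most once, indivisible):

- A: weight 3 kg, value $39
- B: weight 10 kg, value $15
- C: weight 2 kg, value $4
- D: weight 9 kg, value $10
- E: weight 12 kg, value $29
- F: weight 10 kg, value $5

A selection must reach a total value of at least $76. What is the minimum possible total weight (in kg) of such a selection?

24

Subsets with value ≥ 76, sorted by total weight:
- A+D+E: weight 24, value 78
- A+B+E: weight 25, value 83
Minimum weight: 24 kg.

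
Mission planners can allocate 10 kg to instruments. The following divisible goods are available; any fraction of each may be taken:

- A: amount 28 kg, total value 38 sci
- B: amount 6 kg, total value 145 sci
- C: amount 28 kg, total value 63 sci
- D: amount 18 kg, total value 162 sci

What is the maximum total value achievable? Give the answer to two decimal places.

181.00

Take in order of value per unit:
- B (145/6 per unit): all 6 → value 145, running total 145.00
- D (162/18 per unit): 4 of 18 → value 4×162/18 = 36.0000, running total 181.00
Total 181.00.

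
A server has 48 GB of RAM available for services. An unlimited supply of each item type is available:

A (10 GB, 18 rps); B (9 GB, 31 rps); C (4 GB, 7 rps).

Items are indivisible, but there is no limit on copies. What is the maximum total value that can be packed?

Best value-per-unit is B at 31/9, and filling with it alone uses memory 5×9=45. No mix of the others beats 5×31 = 155.

155 rps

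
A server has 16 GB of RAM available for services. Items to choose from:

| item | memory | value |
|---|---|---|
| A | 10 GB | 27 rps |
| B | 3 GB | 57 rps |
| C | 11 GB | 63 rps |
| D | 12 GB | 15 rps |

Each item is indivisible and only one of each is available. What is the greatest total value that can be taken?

120 rps

Check high-value combinations within 16 GB:
- B+C: memory 3+11=14, value 57+63=120
- A+B: memory 10+3=13, value 27+57=84
- B+D: memory 3+12=15, value 57+15=72
- C: memory 11, value 63
Best: 120 rps.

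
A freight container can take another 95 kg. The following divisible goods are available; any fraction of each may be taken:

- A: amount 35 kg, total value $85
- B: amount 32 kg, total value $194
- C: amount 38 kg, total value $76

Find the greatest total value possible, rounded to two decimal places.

Take in order of value per unit:
- B (194/32 per unit): all 32 → value 194, running total 194.00
- A (85/35 per unit): all 35 → value 85, running total 279.00
- C (76/38 per unit): 28 of 38 → value 28×76/38 = 56.0000, running total 335.00
Total 335.00.

335.00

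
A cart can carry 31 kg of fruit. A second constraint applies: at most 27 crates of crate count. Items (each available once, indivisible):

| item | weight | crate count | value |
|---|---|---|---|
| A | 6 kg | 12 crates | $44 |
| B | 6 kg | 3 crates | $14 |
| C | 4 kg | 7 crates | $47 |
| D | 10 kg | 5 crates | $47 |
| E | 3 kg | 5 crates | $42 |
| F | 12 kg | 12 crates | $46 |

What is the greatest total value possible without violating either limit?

$152

Feasible sets respecting both limits:
- A+B+C+D: weight 26, crate count 27, value 152
- B+C+D+E: weight 23, crate count 20, value 150
- B+C+E+F: weight 25, crate count 27, value 149
- B+D+E+F: weight 31, crate count 25, value 149
Best: $152.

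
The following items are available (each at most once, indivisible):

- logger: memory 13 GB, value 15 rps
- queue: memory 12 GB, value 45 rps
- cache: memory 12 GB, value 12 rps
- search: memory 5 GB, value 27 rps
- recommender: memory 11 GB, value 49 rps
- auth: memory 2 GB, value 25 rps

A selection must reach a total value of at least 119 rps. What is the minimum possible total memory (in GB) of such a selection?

25

Subsets with value ≥ 119, sorted by total memory:
- queue+recommender+auth: memory 25, value 119
- queue+search+recommender: memory 28, value 121
Minimum memory: 25 GB.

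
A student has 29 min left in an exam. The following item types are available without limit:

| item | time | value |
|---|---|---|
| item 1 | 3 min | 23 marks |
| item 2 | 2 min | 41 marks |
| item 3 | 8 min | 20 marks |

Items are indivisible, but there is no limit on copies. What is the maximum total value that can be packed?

574 marks

Best value-per-unit is item 2 at 41/2, and filling with it alone uses time 14×2=28. No mix of the others beats 14×41 = 574.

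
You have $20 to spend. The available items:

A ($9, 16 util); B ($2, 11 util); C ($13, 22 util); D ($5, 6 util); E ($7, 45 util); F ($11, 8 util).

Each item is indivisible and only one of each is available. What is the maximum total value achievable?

72 util

Check high-value combinations within $20:
- A+B+E: cost 9+2+7=18, value 16+11+45=72
- C+E: cost 13+7=20, value 22+45=67
- B+E+F: cost 2+7+11=20, value 11+45+8=64
Best: 72 util.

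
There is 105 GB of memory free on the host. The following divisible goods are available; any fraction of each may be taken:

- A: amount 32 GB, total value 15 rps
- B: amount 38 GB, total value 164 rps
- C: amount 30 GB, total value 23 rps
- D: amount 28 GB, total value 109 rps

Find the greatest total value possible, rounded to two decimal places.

Take in order of value per unit:
- B (164/38 per unit): all 38 → value 164, running total 164.00
- D (109/28 per unit): all 28 → value 109, running total 273.00
- C (23/30 per unit): all 30 → value 23, running total 296.00
- A (15/32 per unit): 9 of 32 → value 9×15/32 = 4.2188, running total 300.22
Total 300.22.

300.22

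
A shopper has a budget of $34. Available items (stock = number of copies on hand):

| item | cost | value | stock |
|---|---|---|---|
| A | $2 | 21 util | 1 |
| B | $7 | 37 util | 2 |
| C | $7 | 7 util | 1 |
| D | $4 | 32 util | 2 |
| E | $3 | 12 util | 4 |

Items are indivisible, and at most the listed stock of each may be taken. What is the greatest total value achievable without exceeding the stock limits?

195 util

Top feasible selections:
- 1×A + 2×B + 2×D + 3×E: cost 33, value 195
- 2×B + 2×D + 4×E: cost 34, value 186
- 1×A + 2×B + 2×D + 2×E: cost 30, value 183
- 1×A + 2×B + 1×C + 2×D + 1×E: cost 34, value 178
Best: 195 util.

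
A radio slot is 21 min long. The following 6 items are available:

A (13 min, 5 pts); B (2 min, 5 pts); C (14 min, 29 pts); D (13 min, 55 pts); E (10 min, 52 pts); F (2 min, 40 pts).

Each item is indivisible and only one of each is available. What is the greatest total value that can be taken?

100 pts

Check high-value combinations within 21 min:
- B+D+F: duration 2+13+2=17, value 5+55+40=100
- B+E+F: duration 2+10+2=14, value 5+52+40=97
- D+F: duration 13+2=15, value 55+40=95
- E+F: duration 10+2=12, value 52+40=92
- B+C+F: duration 2+14+2=18, value 5+29+40=74
Best: 100 pts.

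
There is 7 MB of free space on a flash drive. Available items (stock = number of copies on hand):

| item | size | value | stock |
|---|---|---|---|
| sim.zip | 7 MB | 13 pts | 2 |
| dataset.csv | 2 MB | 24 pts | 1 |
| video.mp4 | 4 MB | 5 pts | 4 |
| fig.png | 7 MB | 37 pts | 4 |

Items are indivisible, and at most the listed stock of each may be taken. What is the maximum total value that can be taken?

Top feasible selections:
- 1×fig.png: size 7, value 37
- 1×dataset.csv + 1×video.mp4: size 6, value 29
Best: 37 pts.

37 pts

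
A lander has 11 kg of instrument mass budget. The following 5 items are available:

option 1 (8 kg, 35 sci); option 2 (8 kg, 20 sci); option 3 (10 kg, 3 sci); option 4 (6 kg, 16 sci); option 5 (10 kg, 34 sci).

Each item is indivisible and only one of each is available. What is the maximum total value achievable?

Check high-value combinations within 11 kg:
- option 1: mass 8, value 35
- option 5: mass 10, value 34
- option 2: mass 8, value 20
- option 4: mass 6, value 16
- option 3: mass 10, value 3
Best: 35 sci.

35 sci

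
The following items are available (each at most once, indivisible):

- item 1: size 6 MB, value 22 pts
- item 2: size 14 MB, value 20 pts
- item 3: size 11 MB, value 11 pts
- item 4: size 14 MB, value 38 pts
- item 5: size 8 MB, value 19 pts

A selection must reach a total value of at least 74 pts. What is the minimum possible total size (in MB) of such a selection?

28

Subsets with value ≥ 74, sorted by total size:
- item 1+item 4+item 5: size 28, value 79
- item 1+item 2+item 4: size 34, value 80
- item 2+item 4+item 5: size 36, value 77
Minimum size: 28 MB.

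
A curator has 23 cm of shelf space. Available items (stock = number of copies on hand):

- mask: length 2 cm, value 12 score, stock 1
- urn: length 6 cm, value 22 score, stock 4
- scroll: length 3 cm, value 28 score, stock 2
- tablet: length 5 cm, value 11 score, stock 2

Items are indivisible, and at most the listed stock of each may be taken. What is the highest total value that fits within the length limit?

Top feasible selections:
- 1×mask + 2×urn + 2×scroll: length 20, value 112
- 2×urn + 2×scroll + 1×tablet: length 23, value 111
Best: 112 score.

112 score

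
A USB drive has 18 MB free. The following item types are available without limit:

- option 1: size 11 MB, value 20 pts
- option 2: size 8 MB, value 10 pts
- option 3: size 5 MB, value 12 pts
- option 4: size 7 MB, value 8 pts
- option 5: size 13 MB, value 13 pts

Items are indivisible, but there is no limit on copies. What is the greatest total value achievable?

Best value-per-unit is option 3 at 12/5, and filling with it alone uses size 3×5=15. No mix of the others beats 3×12 = 36.

36 pts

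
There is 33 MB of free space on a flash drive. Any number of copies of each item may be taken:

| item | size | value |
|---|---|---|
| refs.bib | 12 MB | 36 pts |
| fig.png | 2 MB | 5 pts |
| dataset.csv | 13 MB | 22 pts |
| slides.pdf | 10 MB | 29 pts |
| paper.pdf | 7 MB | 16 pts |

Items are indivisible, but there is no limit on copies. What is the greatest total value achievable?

94 pts

Best value-per-unit is refs.bib at 36/12; filling with it alone gives 2×36 = 72.
Optimal mix: 1×refs.bib + 2×slides.pdf → size 32, value 94.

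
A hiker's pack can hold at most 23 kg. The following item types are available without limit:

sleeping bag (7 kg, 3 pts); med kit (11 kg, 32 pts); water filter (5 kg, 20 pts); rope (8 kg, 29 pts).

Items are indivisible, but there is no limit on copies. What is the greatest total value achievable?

89 pts

Best value-per-unit is water filter at 20/5; filling with it alone gives 4×20 = 80.
Optimal mix: 3×water filter + 1×rope → weight 23, value 89.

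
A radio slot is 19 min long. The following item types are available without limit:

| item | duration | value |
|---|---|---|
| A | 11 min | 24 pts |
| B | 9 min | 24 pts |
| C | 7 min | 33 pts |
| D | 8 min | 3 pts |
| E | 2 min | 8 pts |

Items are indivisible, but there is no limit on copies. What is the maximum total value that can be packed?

Best value-per-unit is C at 33/7; filling with it alone gives 2×33 = 66.
Optimal mix: 2×C + 2×E → duration 18, value 82.

82 pts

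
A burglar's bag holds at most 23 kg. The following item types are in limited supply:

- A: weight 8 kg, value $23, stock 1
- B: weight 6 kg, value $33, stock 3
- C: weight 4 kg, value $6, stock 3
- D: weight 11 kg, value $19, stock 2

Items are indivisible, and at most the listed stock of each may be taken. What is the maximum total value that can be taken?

$105

Top feasible selections:
- 3×B + 1×C: weight 22, value 105
- 3×B: weight 18, value 99
- 1×A + 2×B: weight 20, value 89
- 2×B + 1×D: weight 23, value 85
Best: $105.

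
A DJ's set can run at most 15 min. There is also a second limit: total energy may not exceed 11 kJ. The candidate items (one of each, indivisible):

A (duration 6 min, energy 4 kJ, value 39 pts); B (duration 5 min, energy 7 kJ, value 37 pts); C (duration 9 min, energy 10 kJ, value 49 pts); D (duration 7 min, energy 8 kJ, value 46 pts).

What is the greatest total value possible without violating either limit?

76 pts

Feasible sets respecting both limits:
- A+B: duration 11, energy 11, value 76
- C: duration 9, energy 10, value 49
- D: duration 7, energy 8, value 46
Best: 76 pts.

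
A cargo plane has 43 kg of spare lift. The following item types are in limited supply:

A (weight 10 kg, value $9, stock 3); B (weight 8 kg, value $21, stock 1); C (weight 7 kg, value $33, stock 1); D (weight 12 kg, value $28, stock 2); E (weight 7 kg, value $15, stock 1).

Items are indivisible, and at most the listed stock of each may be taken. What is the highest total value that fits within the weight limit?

$110

Top feasible selections:
- 1×B + 1×C + 2×D: weight 39, value 110
- 1×C + 2×D + 1×E: weight 38, value 104
Best: $110.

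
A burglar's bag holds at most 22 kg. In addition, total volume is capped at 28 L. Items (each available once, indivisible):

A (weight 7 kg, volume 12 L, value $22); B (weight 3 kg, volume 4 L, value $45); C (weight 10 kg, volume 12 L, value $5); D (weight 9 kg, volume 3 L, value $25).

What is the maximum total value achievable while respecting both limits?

$92

Feasible sets respecting both limits:
- A+B+D: weight 19, volume 19, value 92
- B+C+D: weight 22, volume 19, value 75
- A+B+C: weight 20, volume 28, value 72
Best: $92.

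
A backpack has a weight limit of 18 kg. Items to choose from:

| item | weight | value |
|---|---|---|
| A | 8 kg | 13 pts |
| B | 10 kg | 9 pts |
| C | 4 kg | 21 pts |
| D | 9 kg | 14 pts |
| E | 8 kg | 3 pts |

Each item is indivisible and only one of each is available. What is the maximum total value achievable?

35 pts

Check high-value combinations within 18 kg:
- C+D: weight 4+9=13, value 21+14=35
- A+C: weight 8+4=12, value 13+21=34
- B+C: weight 10+4=14, value 9+21=30
- A+D: weight 8+9=17, value 13+14=27
- C+E: weight 4+8=12, value 21+3=24
Best: 35 pts.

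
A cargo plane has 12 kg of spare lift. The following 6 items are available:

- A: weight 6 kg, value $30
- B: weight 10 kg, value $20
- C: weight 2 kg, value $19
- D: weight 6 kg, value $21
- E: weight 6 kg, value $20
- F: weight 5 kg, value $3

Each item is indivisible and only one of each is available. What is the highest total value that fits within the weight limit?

This is a 0/1 knapsack; check combinations near the capacity.
- A+D: weight 6+6=12, value 30+21=51
- A+E: weight 6+6=12, value 30+20=50
- A+C: weight 6+2=8, value 30+19=49
- D+E: weight 6+6=12, value 21+20=41
Best: $51.

$51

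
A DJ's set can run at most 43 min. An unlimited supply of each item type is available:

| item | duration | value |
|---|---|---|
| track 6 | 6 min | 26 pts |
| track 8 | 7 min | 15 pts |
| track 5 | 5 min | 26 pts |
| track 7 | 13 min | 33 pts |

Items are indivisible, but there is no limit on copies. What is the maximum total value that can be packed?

Best value-per-unit is track 5 at 26/5; filling with it alone gives 8×26 = 208.
Optimal mix: 3×track 6 + 5×track 5 → duration 43, value 208.

208 pts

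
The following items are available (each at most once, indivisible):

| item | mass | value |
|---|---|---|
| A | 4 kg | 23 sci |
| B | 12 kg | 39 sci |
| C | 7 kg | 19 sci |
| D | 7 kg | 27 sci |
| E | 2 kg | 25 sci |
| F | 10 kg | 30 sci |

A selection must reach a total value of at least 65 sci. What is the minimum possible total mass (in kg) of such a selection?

Subsets with value ≥ 65, sorted by total mass:
- A+D+E: mass 13, value 75
- A+C+E: mass 13, value 67
- A+E+F: mass 16, value 78
Minimum mass: 13 kg.

13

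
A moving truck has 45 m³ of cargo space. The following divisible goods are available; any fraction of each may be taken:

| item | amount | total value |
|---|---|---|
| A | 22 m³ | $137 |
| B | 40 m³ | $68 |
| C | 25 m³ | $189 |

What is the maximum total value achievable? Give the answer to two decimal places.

Take in order of value per unit:
- C (189/25 per unit): all 25 → value 189, running total 189.00
- A (137/22 per unit): 20 of 22 → value 20×137/22 = 124.5455, running total 313.55
Total 313.55.

313.55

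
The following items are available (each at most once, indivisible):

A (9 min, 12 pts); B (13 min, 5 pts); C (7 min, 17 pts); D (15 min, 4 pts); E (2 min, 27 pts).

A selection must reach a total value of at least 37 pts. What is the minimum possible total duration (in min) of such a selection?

Subsets with value ≥ 37, sorted by total duration:
- C+E: duration 9, value 44
- A+E: duration 11, value 39
- A+C+E: duration 18, value 56
Minimum duration: 9 min.

9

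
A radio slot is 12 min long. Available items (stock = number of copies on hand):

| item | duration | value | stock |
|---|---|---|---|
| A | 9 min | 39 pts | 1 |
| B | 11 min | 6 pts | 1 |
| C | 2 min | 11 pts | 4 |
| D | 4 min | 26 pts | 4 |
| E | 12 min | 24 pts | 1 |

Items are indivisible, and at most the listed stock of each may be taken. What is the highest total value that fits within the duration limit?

78 pts

Top feasible selections:
- 3×D: duration 12, value 78
- 2×C + 2×D: duration 12, value 74
- 4×C + 1×D: duration 12, value 70
- 1×C + 2×D: duration 10, value 63
Best: 78 pts.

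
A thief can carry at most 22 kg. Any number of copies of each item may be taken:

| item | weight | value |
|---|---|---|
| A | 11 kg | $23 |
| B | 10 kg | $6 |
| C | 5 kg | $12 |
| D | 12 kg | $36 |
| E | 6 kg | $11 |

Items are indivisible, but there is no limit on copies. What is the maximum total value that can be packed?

Best value-per-unit is D at 36/12; filling with it alone gives 1×36 = 36.
Optimal mix: 2×C + 1×D → weight 22, value 60.

$60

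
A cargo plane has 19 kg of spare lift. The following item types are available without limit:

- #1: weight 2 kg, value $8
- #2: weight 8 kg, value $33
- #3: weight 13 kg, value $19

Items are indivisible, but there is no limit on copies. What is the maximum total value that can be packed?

Best value-per-unit is #2 at 33/8; filling with it alone gives 2×33 = 66.
Optimal mix: 1×#1 + 2×#2 → weight 18, value 74.

$74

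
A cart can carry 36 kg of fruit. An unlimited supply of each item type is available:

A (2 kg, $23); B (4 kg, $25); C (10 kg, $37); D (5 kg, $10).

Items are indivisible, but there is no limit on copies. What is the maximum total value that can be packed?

Best value-per-unit is A at 23/2, and filling with it alone uses weight 18×2=36. No mix of the others beats 18×23 = 414.

$414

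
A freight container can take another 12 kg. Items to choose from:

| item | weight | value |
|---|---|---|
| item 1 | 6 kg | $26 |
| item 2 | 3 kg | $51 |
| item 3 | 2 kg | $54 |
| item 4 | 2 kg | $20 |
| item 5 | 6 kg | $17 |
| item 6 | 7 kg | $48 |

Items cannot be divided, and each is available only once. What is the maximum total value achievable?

$153

Check high-value combinations within 12 kg:
- item 2+item 3+item 6: weight 3+2+7=12, value 51+54+48=153
- item 1+item 2+item 3: weight 6+3+2=11, value 26+51+54=131
- item 2+item 3+item 4: weight 3+2+2=7, value 51+54+20=125
Best: $153.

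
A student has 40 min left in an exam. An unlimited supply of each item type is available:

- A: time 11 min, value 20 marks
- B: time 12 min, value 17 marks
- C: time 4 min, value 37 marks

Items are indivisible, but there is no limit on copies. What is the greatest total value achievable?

370 marks

Best value-per-unit is C at 37/4, and filling with it alone uses time 10×4=40. No mix of the others beats 10×37 = 370.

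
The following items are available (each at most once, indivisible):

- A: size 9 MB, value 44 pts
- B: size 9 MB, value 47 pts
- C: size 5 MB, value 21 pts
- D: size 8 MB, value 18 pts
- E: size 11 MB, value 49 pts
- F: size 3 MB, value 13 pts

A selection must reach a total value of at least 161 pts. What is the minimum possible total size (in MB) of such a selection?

Subsets with value ≥ 161, sorted by total size:
- A+B+C+E: size 34, value 161
- A+B+C+E+F: size 37, value 174
Minimum size: 34 MB.

34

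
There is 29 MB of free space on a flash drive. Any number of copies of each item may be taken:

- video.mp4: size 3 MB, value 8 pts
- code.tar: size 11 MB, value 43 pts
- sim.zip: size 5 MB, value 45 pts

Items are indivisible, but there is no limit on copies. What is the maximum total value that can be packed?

233 pts

Best value-per-unit is sim.zip at 45/5; filling with it alone gives 5×45 = 225.
Optimal mix: 1×video.mp4 + 5×sim.zip → size 28, value 233.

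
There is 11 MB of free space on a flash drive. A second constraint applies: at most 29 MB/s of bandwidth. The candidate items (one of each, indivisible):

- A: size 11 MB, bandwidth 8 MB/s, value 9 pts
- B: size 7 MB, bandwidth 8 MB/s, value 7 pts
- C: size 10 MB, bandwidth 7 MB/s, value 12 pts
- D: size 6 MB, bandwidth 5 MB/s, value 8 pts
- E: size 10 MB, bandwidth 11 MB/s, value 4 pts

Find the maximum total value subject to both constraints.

12 pts

Feasible sets respecting both limits:
- C: size 10, bandwidth 7, value 12
- A: size 11, bandwidth 8, value 9
- D: size 6, bandwidth 5, value 8
Best: 12 pts.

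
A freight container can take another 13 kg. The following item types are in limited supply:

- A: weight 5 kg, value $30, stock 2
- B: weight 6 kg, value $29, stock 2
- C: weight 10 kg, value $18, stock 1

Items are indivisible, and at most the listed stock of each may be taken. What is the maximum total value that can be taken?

Top feasible selections:
- 2×A: weight 10, value 60
- 1×A + 1×B: weight 11, value 59
- 2×B: weight 12, value 58
Best: $60.

$60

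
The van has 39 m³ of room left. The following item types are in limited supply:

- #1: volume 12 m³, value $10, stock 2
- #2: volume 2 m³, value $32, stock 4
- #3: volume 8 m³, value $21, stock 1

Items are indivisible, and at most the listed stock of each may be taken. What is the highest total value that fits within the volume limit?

$159

Best selections within volume 39 and stock limits:
- 1×#1 + 4×#2 + 1×#3: volume 28, value 159
- 4×#2 + 1×#3: volume 16, value 149
Best: $159.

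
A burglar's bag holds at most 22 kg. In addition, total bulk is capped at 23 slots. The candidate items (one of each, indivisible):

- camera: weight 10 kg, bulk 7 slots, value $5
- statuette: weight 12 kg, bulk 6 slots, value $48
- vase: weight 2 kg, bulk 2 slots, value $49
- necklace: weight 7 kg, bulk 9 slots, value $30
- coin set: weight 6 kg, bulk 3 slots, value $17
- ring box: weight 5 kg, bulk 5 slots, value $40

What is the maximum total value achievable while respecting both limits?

$137

Feasible sets respecting both limits:
- statuette+vase+ring box: weight 19, bulk 13, value 137
- vase+necklace+coin set+ring box: weight 20, bulk 19, value 136
- statuette+vase+necklace: weight 21, bulk 17, value 127
- vase+necklace+ring box: weight 14, bulk 16, value 119
Best: $137.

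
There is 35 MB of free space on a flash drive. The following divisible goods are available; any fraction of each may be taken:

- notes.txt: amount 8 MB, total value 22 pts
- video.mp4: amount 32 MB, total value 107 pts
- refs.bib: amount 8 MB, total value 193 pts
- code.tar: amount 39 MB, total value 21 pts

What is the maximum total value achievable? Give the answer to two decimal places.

283.28

Take in order of value per unit:
- refs.bib (193/8 per unit): all 8 → value 193, running total 193.00
- video.mp4 (107/32 per unit): 27 of 32 → value 27×107/32 = 90.2813, running total 283.28
Total 283.28.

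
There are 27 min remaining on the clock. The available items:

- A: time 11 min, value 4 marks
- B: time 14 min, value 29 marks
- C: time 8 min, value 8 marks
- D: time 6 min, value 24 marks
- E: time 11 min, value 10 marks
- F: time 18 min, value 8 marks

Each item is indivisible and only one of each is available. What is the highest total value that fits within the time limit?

This is a 0/1 knapsack; check combinations near the capacity.
- B+D: time 14+6=20, value 29+24=53
- C+D+E: time 8+6+11=25, value 8+24+10=42
- B+E: time 14+11=25, value 29+10=39
- B+C: time 14+8=22, value 29+8=37
- A+C+D: time 11+8+6=25, value 4+8+24=36
Best: 53 marks.

53 marks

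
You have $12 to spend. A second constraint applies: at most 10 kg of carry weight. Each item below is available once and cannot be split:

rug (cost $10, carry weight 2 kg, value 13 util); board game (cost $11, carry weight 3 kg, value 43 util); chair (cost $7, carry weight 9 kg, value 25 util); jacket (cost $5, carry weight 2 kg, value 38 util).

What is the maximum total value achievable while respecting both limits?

43 util

Feasible sets respecting both limits:
- board game: cost 11, carry weight 3, value 43
- jacket: cost 5, carry weight 2, value 38
- chair: cost 7, carry weight 9, value 25
- rug: cost 10, carry weight 2, value 13
Best: 43 util.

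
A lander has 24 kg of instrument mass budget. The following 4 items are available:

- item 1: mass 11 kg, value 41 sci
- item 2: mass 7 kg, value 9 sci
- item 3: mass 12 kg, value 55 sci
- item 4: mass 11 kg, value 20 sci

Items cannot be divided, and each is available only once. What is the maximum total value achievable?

96 sci

Check high-value combinations within 24 kg:
- item 1+item 3: mass 11+12=23, value 41+55=96
- item 3+item 4: mass 12+11=23, value 55+20=75
- item 2+item 3: mass 7+12=19, value 9+55=64
- item 1+item 4: mass 11+11=22, value 41+20=61
- item 3: mass 12, value 55
Best: 96 sci.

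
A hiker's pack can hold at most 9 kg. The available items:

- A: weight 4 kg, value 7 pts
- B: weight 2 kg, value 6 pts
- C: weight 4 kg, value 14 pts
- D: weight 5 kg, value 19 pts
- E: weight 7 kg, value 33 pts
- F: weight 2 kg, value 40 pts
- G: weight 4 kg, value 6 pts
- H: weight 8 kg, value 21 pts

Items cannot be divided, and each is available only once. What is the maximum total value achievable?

Check high-value combinations within 9 kg:
- E+F: weight 7+2=9, value 33+40=73
- B+D+F: weight 2+5+2=9, value 6+19+40=65
- B+C+F: weight 2+4+2=8, value 6+14+40=60
Best: 73 pts.

73 pts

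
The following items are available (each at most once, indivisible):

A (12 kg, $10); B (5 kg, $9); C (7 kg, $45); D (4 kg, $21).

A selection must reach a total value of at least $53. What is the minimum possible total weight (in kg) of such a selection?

11

Subsets with value ≥ 53, sorted by total weight:
- C+D: weight 11, value 66
- B+C: weight 12, value 54
- B+C+D: weight 16, value 75
- A+C: weight 19, value 55
Minimum weight: 11 kg.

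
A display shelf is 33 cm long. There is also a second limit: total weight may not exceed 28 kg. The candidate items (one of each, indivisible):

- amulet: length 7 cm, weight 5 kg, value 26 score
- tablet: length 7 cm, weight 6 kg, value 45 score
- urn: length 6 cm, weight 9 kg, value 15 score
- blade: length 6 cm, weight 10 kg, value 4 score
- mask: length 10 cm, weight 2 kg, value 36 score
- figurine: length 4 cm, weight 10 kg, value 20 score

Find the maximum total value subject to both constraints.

127 score

Feasible sets respecting both limits:
- amulet+tablet+mask+figurine: length 28, weight 23, value 127
- amulet+tablet+urn+mask: length 30, weight 22, value 122
- tablet+urn+mask+figurine: length 27, weight 27, value 116
Best: 127 score.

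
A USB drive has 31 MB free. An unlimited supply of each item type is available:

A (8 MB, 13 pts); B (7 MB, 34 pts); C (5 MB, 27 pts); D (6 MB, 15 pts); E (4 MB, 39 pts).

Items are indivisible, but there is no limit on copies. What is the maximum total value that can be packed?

273 pts

Best value-per-unit is E at 39/4, and filling with it alone uses size 7×4=28. No mix of the others beats 7×39 = 273.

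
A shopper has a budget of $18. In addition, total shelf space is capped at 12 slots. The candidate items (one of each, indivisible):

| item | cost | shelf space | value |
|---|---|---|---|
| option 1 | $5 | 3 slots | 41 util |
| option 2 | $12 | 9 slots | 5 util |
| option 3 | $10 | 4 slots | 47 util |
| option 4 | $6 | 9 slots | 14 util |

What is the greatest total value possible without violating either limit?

88 util

Feasible sets respecting both limits:
- option 1+option 3: cost 15, shelf space 7, value 88
- option 1+option 4: cost 11, shelf space 12, value 55
- option 3: cost 10, shelf space 4, value 47
- option 1+option 2: cost 17, shelf space 12, value 46
Best: 88 util.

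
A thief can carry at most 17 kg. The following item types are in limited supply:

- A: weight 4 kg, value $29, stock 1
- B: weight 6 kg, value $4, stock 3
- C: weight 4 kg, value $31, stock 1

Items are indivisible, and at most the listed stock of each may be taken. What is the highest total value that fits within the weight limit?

$64

Top feasible selections:
- 1×A + 1×B + 1×C: weight 14, value 64
- 1×A + 1×C: weight 8, value 60
Best: $64.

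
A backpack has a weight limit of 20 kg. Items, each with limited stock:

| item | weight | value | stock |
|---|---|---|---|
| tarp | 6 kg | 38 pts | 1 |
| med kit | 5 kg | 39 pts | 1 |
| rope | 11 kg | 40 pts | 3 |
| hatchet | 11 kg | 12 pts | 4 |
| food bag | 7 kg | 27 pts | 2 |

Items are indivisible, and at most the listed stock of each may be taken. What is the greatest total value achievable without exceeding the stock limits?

Top feasible selections:
- 1×tarp + 1×med kit + 1×food bag: weight 18, value 104
- 1×med kit + 2×food bag: weight 19, value 93
Best: 104 pts.

104 pts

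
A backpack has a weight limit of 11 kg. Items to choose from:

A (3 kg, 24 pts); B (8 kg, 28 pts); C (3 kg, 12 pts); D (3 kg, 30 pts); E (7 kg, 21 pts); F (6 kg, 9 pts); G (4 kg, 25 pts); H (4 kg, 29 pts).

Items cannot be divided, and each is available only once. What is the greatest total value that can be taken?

84 pts

Check high-value combinations within 11 kg:
- D+G+H: weight 3+4+4=11, value 30+25+29=84
- A+D+H: weight 3+3+4=10, value 24+30+29=83
- A+D+G: weight 3+3+4=10, value 24+30+25=79
Best: 84 pts.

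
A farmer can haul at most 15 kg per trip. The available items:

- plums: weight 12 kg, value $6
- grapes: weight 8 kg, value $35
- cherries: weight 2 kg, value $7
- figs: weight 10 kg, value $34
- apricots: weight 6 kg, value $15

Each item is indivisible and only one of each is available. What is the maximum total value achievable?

Check high-value combinations within 15 kg:
- grapes+apricots: weight 8+6=14, value 35+15=50
- grapes+cherries: weight 8+2=10, value 35+7=42
- cherries+figs: weight 2+10=12, value 7+34=41
- grapes: weight 8, value 35
- figs: weight 10, value 34
Best: $50.

$50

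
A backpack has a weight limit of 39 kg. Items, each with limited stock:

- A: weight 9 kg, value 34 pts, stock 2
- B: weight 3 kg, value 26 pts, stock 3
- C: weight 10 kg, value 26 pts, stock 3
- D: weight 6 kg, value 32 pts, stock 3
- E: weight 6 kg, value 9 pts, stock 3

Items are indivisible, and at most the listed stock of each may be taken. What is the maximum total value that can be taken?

210 pts

Top feasible selections:
- 2×A + 3×B + 2×D: weight 39, value 210
- 1×A + 3×B + 3×D: weight 36, value 208
- 3×B + 1×C + 3×D: weight 37, value 200
- 3×B + 3×D + 2×E: weight 39, value 192
Best: 210 pts.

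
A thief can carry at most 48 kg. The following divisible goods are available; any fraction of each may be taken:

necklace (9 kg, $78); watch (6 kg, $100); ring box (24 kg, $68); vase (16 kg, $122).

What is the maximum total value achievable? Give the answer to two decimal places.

348.17

Take in order of value per unit:
- watch (100/6 per unit): all 6 → value 100, running total 100.00
- necklace (78/9 per unit): all 9 → value 78, running total 178.00
- vase (122/16 per unit): all 16 → value 122, running total 300.00
- ring box (68/24 per unit): 17 of 24 → value 17×68/24 = 48.1667, running total 348.17
Total 348.17.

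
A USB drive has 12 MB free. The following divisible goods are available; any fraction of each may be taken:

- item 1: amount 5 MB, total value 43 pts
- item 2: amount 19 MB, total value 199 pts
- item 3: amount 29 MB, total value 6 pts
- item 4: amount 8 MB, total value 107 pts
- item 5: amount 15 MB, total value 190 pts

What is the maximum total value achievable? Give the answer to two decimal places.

Take in order of value per unit:
- item 4 (107/8 per unit): all 8 → value 107, running total 107.00
- item 5 (190/15 per unit): 4 of 15 → value 4×190/15 = 50.6667, running total 157.67
Total 157.67.

157.67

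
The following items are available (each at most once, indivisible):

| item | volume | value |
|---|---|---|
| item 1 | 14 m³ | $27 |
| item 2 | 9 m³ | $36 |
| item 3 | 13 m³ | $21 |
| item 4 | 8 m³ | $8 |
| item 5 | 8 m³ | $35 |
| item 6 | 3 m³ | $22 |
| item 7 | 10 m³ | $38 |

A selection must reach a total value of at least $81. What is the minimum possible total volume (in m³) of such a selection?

Subsets with value ≥ 81, sorted by total volume:
- item 2+item 5+item 6: volume 20, value 93
- item 5+item 6+item 7: volume 21, value 95
- item 2+item 6+item 7: volume 22, value 96
Minimum volume: 20 m³.

20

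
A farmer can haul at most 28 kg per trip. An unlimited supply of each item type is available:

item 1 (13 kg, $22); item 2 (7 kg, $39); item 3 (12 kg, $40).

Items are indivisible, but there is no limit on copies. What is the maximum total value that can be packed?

$156

Best value-per-unit is item 2 at 39/7, and filling with it alone uses weight 4×7=28. No mix of the others beats 4×39 = 156.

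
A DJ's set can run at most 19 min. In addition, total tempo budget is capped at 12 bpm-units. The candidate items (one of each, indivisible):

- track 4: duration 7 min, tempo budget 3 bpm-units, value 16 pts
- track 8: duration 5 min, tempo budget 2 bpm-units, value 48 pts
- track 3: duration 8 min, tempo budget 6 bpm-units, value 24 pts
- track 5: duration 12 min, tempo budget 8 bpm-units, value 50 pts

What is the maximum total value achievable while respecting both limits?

98 pts

Feasible sets respecting both limits:
- track 8+track 5: duration 17, tempo budget 10, value 98
- track 8+track 3: duration 13, tempo budget 8, value 72
- track 4+track 5: duration 19, tempo budget 11, value 66
- track 4+track 8: duration 12, tempo budget 5, value 64
Best: 98 pts.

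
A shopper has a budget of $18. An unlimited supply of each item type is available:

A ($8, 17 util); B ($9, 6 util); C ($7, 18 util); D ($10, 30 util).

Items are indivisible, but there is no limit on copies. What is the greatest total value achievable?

48 util

Best value-per-unit is D at 30/10; filling with it alone gives 1×30 = 30.
Optimal mix: 1×C + 1×D → cost 17, value 48.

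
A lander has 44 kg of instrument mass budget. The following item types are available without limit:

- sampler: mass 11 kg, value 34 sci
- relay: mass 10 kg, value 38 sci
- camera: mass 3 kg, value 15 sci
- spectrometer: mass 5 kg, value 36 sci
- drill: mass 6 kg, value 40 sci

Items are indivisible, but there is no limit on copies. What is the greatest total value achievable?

307 sci

Best value-per-unit is spectrometer at 36/5; filling with it alone gives 8×36 = 288.
Optimal mix: 1×camera + 7×spectrometer + 1×drill → mass 44, value 307.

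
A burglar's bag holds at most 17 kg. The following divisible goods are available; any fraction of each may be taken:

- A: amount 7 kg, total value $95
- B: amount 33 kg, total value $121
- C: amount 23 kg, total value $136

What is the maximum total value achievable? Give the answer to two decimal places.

154.13

Take in order of value per unit:
- A (95/7 per unit): all 7 → value 95, running total 95.00
- C (136/23 per unit): 10 of 23 → value 10×136/23 = 59.1304, running total 154.13
Total 154.13.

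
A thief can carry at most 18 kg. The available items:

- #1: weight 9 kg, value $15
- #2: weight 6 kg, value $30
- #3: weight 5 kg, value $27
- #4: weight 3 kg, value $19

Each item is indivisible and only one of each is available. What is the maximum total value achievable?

Check high-value combinations within 18 kg:
- #2+#3+#4: weight 6+5+3=14, value 30+27+19=76
- #1+#2+#4: weight 9+6+3=18, value 15+30+19=64
- #1+#3+#4: weight 9+5+3=17, value 15+27+19=61
- #2+#3: weight 6+5=11, value 30+27=57
- #2+#4: weight 6+3=9, value 30+19=49
Best: $76.

$76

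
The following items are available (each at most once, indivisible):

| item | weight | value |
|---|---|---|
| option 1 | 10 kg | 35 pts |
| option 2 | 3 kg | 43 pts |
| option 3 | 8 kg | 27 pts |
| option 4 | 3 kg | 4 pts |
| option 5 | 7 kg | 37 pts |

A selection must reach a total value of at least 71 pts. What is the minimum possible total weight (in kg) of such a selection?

Subsets with value ≥ 71, sorted by total weight:
- option 2+option 5: weight 10, value 80
- option 2+option 4+option 5: weight 13, value 84
- option 1+option 2: weight 13, value 78
- option 2+option 3+option 4: weight 14, value 74
Minimum weight: 10 kg.

10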